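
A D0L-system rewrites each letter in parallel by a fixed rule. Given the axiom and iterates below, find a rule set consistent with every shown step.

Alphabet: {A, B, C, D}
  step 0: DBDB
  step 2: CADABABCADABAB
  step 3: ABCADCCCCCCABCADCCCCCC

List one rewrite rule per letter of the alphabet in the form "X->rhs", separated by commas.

A->C, B->CC, C->AB, D->AD

  step 2 ⇒ step 3: CADABABCADABAB ⇒ AB·C·AD·C·CC·C·CC·AB·C·AD·C·CC·C·CC
    A ↦ C
    B ↦ CC
    C ↦ AB
    D ↦ AD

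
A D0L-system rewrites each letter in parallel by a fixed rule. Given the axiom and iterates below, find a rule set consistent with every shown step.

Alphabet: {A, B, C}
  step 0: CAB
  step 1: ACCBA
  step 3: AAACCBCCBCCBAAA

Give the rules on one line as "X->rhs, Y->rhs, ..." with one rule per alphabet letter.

  step 0 ⇒ step 1: CAB ⇒ A·CCB·A
    A ↦ CCB
    B ↦ A
    C ↦ A

A->CCB, B->A, C->A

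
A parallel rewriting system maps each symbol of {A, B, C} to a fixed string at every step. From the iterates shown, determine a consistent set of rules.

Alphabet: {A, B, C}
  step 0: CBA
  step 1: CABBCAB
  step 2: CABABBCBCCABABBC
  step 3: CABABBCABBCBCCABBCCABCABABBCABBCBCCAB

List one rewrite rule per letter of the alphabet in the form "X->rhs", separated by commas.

A->AB, B->BC, C->CAB

  step 2 ⇒ step 3: CABABBCBCCABABBC ⇒ CAB·AB·BC·AB·BC·BC·CAB·BC·CAB·CAB·AB·BC·AB·BC·BC·CAB
    A ↦ AB
    B ↦ BC
    C ↦ CAB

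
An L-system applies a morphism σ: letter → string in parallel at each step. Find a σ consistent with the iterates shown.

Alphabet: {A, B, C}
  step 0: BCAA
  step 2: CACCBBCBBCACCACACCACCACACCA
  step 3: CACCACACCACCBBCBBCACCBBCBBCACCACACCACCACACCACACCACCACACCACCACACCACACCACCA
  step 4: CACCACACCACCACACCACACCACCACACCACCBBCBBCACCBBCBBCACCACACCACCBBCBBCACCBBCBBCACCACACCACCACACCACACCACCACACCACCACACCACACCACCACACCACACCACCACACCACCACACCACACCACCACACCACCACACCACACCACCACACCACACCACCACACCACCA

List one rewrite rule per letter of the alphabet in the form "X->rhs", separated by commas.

A->CA, B->CBB, C->CAC

  step 3 ⇒ step 4: CACCACACCACCBBCBBCACCBBCBBCACCACACCACCACACCACACCACCACACCACCACACCACACCACCA ⇒ CAC·CA·CAC·CAC·CA·CAC·CA·CAC·CAC·CA·CAC·CAC·CBB·CBB·CAC·CBB·CBB·CAC·CA·CAC·CAC·CBB·CBB·CAC·CBB·CBB·CAC·CA·CAC·CAC·CA·CAC·CA·CAC·CAC·CA·CAC·CAC·CA·CAC·CA·CAC·CAC·CA·CAC·CA·CAC·CAC·CA·CAC·CAC·CA·CAC·CA·CAC·CAC·CA·CAC·CAC·CA·CAC·CA·CAC·CAC·CA·CAC·CA·CAC·CAC·CA·CAC·CAC·CA
    A ↦ CA
    B ↦ CBB
    C ↦ CAC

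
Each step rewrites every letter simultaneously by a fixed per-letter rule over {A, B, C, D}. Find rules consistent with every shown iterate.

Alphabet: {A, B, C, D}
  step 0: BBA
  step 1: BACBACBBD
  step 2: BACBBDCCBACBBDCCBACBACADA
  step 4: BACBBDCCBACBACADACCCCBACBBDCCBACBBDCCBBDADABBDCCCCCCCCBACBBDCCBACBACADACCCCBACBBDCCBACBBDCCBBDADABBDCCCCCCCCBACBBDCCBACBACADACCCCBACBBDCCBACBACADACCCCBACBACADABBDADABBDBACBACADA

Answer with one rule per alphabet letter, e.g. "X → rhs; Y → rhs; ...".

A->BBD, B->BAC, C->CC, D->ADA

  step 1 ⇒ step 2: BACBACBBD ⇒ BAC·BBD·CC·BAC·BBD·CC·BAC·BAC·ADA
    A ↦ BBD
    B ↦ BAC
    C ↦ CC
    D ↦ ADA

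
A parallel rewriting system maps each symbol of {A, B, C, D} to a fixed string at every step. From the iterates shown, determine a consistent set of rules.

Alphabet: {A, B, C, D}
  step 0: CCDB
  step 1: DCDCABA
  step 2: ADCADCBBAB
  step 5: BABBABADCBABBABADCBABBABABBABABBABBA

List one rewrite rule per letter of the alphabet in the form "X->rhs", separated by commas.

A->B, B->BA, C->DC, D->A

  step 1 ⇒ step 2: DCDCABA ⇒ A·DC·A·DC·B·BA·B
    A ↦ B
    B ↦ BA
    C ↦ DC
    D ↦ A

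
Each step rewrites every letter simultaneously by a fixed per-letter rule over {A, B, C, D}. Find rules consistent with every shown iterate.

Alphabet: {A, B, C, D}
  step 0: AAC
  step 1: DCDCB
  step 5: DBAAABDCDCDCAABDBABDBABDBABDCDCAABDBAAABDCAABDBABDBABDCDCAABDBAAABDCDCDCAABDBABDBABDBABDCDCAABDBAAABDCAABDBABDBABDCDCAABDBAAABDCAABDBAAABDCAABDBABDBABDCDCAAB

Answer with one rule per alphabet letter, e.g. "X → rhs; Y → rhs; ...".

A->DC, B->AAB, C->B, D->DBA

  step 0 ⇒ step 1: AAC ⇒ DC·DC·B
    A ↦ DC
    C ↦ B
    B ↦ AAB  (constrained at step 1)
    D ↦ DBA  (constrained at step 1)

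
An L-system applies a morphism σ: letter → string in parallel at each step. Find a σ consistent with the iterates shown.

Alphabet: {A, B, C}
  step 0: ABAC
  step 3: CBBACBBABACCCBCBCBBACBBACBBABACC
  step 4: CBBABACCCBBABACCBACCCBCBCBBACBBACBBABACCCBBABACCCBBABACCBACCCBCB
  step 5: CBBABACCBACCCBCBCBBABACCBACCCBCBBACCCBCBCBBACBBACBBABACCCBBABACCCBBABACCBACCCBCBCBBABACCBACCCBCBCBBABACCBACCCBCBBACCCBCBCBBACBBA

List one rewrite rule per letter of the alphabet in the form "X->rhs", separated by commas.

  step 4 ⇒ step 5: CBBABACCCBBABACCBACCCBCBCBBACBBACBBABACCCBBABACCCBBABACCBACCCBCB ⇒ CB·BA·BA·CC·BA·CC·CB·CB·CB·BA·BA·CC·BA·CC·CB·CB·BA·CC·CB·CB·CB·BA·CB·BA·CB·BA·BA·CC·CB·BA·BA·CC·CB·BA·BA·CC·BA·CC·CB·CB·CB·BA·BA·CC·BA·CC·CB·CB·CB·BA·BA·CC·BA·CC·CB·CB·BA·CC·CB·CB·CB·BA·CB·BA
    A ↦ CC
    B ↦ BA
    C ↦ CB

A->CC, B->BA, C->CB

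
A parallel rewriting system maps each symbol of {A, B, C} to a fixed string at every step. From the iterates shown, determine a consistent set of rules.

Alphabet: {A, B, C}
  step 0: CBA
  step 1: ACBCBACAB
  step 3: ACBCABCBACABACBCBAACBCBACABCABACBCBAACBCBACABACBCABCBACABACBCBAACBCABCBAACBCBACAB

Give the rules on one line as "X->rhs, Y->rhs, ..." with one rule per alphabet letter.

A->CAB, B->CBA, C->ACB

  step 0 ⇒ step 1: CBA ⇒ ACB·CBA·CAB
    A ↦ CAB
    B ↦ CBA
    C ↦ ACB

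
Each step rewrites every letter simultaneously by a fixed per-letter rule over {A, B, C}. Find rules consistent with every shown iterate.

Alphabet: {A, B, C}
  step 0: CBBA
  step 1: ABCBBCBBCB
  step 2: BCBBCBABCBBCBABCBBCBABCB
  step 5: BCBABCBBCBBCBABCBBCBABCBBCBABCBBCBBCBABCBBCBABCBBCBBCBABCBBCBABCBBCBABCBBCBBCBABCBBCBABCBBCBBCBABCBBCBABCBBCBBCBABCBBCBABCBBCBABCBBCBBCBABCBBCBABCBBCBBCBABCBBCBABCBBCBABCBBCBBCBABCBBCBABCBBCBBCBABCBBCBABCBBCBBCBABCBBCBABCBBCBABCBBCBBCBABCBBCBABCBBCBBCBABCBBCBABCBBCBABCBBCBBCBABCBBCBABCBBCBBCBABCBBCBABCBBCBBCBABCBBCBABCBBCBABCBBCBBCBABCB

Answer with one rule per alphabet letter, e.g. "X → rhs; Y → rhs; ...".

A->BCB, B->BCB, C->A

  step 1 ⇒ step 2: ABCBBCBBCB ⇒ BCB·BCB·A·BCB·BCB·A·BCB·BCB·A·BCB
    A ↦ BCB
    B ↦ BCB
    C ↦ A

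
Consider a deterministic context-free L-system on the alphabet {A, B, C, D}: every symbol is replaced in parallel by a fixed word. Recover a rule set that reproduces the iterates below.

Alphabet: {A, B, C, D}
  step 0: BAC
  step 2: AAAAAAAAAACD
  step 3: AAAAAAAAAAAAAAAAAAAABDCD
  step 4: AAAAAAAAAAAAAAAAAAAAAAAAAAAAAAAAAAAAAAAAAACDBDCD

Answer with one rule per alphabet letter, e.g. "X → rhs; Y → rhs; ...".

A->AA, B->AA, C->BD, D->CD

  step 3 ⇒ step 4: AAAAAAAAAAAAAAAAAAAABDCD ⇒ AA·AA·AA·AA·AA·AA·AA·AA·AA·AA·AA·AA·AA·AA·AA·AA·AA·AA·AA·AA·AA·CD·BD·CD
    A ↦ AA
    B ↦ AA
    C ↦ BD
    D ↦ CD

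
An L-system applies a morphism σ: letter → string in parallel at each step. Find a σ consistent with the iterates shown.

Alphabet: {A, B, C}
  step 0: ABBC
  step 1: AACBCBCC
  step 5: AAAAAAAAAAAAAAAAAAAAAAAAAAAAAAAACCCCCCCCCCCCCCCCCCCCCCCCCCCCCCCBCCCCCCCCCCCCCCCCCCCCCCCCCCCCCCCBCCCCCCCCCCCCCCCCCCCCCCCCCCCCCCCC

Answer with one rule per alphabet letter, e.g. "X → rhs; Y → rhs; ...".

  step 0 ⇒ step 1: ABBC ⇒ AA·CB·CB·CC
    A ↦ AA
    B ↦ CB
    C ↦ CC

A->AA, B->CB, C->CC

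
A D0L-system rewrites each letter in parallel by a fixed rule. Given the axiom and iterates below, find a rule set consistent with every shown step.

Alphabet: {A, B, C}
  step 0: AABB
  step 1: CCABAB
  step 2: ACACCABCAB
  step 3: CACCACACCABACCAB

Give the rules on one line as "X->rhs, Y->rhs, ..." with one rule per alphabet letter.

A->C, B->AB, C->AC

  step 2 ⇒ step 3: ACACCABCAB ⇒ C·AC·C·AC·AC·C·AB·AC·C·AB
    A ↦ C
    B ↦ AB
    C ↦ AC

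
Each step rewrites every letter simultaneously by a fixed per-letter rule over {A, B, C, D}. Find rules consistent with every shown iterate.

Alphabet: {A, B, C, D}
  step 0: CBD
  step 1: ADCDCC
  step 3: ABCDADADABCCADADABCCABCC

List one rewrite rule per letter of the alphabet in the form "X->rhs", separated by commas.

A->AB, B->CD, C->AD, D->CC

  step 0 ⇒ step 1: CBD ⇒ AD·CD·CC
    B ↦ CD
    C ↦ AD
    D ↦ CC
    A ↦ AB  (constrained at step 1)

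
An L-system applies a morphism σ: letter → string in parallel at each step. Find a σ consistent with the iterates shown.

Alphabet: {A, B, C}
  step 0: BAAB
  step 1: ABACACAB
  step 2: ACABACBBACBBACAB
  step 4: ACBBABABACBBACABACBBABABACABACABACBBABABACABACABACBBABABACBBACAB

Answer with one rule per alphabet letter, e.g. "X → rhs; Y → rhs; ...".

A->AC, B->AB, C->BB

  step 1 ⇒ step 2: ABACACAB ⇒ AC·AB·AC·BB·AC·BB·AC·AB
    A ↦ AC
    B ↦ AB
    C ↦ BB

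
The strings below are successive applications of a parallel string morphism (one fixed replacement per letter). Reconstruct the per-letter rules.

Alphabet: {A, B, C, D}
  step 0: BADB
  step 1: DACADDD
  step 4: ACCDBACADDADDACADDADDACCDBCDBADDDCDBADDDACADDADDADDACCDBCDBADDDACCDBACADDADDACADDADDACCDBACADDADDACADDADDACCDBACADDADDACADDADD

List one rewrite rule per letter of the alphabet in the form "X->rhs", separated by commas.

  step 0 ⇒ step 1: BADB ⇒ D·AC·ADD·D
    A ↦ AC
    B ↦ D
    D ↦ ADD
    C ↦ CDB  (constrained at step 1)

A->AC, B->D, C->CDB, D->ADD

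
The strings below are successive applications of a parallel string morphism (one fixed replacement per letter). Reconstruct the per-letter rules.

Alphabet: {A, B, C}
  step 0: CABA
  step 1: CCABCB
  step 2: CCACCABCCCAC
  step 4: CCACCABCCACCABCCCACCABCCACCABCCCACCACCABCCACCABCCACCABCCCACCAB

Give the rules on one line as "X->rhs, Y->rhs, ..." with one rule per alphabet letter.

A->B, B->C, C->CCA

  step 1 ⇒ step 2: CCABCB ⇒ CCA·CCA·B·C·CCA·C
    A ↦ B
    B ↦ C
    C ↦ CCA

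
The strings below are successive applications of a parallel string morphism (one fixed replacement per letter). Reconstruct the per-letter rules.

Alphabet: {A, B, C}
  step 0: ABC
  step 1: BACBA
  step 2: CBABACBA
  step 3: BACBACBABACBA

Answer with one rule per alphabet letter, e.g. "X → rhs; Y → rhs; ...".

  step 2 ⇒ step 3: CBABACBA ⇒ BA·C·BA·C·BA·BA·C·BA
    A ↦ BA
    B ↦ C
    C ↦ BA

A->BA, B->C, C->BA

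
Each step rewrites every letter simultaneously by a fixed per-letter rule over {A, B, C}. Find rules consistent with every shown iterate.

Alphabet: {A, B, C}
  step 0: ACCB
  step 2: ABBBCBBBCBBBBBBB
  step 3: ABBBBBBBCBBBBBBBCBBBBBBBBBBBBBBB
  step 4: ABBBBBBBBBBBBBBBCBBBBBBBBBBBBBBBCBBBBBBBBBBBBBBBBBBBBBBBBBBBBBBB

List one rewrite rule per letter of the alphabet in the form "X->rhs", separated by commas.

A->AB, B->BB, C->CB

  step 3 ⇒ step 4: ABBBBBBBCBBBBBBBCBBBBBBBBBBBBBBB ⇒ AB·BB·BB·BB·BB·BB·BB·BB·CB·BB·BB·BB·BB·BB·BB·BB·CB·BB·BB·BB·BB·BB·BB·BB·BB·BB·BB·BB·BB·BB·BB·BB
    A ↦ AB
    B ↦ BB
    C ↦ CB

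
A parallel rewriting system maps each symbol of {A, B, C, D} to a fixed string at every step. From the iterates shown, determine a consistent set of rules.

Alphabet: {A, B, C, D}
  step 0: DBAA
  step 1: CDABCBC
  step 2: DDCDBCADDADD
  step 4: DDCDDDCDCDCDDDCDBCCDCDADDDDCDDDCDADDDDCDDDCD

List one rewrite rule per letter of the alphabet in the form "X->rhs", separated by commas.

A->BC, B->A, C->DD, D->CD

  step 1 ⇒ step 2: CDABCBC ⇒ DD·CD·BC·A·DD·A·DD
    A ↦ BC
    B ↦ A
    C ↦ DD
    D ↦ CD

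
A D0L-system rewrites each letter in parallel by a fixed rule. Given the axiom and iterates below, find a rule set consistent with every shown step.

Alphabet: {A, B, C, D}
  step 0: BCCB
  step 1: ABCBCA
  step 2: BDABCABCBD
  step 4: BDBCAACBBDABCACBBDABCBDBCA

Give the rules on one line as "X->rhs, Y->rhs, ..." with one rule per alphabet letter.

A->BD, B->A, C->BC, D->CB

  step 1 ⇒ step 2: ABCBCA ⇒ BD·A·BC·A·BC·BD
    A ↦ BD
    B ↦ A
    C ↦ BC
    D ↦ CB  (constrained at step 2)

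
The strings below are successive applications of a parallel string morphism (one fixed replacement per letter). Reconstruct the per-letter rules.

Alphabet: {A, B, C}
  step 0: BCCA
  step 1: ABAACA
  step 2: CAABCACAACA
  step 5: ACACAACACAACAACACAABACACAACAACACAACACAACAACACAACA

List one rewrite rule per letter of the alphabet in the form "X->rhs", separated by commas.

A->CA, B->AB, C->A

  step 1 ⇒ step 2: ABAACA ⇒ CA·AB·CA·CA·A·CA
    A ↦ CA
    B ↦ AB
    C ↦ A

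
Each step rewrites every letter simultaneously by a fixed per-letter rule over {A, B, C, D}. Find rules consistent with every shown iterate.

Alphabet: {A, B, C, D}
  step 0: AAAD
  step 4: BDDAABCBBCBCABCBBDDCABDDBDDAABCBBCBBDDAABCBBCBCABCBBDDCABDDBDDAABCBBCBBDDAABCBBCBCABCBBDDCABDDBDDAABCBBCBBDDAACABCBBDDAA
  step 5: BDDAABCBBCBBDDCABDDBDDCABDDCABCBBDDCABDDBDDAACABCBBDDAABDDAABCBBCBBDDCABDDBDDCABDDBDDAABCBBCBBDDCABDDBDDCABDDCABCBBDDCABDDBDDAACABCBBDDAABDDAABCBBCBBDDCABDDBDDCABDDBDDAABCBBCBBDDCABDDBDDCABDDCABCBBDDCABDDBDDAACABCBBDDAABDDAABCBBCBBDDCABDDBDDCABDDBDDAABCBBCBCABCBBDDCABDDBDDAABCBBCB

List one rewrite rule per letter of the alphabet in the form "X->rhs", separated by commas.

  step 4 ⇒ step 5: BDDAABCBBCBCABCBBDDCABDDBDDAABCBBCBBDDAABCBBCBCABCBBDDCABDDBDDAABCBBCBBDDAABCBBCBCABCBBDDCABDDBDDAABCBBCBBDDAACABCBBDDAA ⇒ BDD·A·A·BCB·BCB·BDD·CA·BDD·BDD·CA·BDD·CA·BCB·BDD·CA·BDD·BDD·A·A·CA·BCB·BDD·A·A·BDD·A·A·BCB·BCB·BDD·CA·BDD·BDD·CA·BDD·BDD·A·A·BCB·BCB·BDD·CA·BDD·BDD·CA·BDD·CA·BCB·BDD·CA·BDD·BDD·A·A·CA·BCB·BDD·A·A·BDD·A·A·BCB·BCB·BDD·CA·BDD·BDD·CA·BDD·BDD·A·A·BCB·BCB·BDD·CA·BDD·BDD·CA·BDD·CA·BCB·BDD·CA·BDD·BDD·A·A·CA·BCB·BDD·A·A·BDD·A·A·BCB·BCB·BDD·CA·BDD·BDD·CA·BDD·BDD·A·A·BCB·BCB·CA·BCB·BDD·CA·BDD·BDD·A·A·BCB·BCB
    A ↦ BCB
    B ↦ BDD
    C ↦ CA
    D ↦ A

A->BCB, B->BDD, C->CA, D->A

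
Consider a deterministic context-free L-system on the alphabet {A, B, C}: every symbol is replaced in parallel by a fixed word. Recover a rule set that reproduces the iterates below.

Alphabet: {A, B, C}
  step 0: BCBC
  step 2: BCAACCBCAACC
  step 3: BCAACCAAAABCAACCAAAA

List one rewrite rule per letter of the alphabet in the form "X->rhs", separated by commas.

  step 2 ⇒ step 3: BCAACCBCAACC ⇒ BC·AA·C·C·AA·AA·BC·AA·C·C·AA·AA
    A ↦ C
    B ↦ BC
    C ↦ AA

A->C, B->BC, C->AA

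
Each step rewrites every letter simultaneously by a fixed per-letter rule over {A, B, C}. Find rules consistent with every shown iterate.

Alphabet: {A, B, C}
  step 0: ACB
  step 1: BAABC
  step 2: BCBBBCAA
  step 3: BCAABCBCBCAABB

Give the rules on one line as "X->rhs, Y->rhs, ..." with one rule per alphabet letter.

  step 2 ⇒ step 3: BCBBBCAA ⇒ BC·AA·BC·BC·BC·AA·B·B
    A ↦ B
    B ↦ BC
    C ↦ AA

A->B, B->BC, C->AA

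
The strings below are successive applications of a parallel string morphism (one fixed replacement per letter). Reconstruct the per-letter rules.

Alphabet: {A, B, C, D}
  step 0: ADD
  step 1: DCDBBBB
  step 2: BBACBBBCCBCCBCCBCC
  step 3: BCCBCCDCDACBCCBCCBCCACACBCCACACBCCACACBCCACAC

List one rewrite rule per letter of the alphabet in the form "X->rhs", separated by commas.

  step 2 ⇒ step 3: BBACBBBCCBCCBCCBCC ⇒ BCC·BCC·DCD·AC·BCC·BCC·BCC·AC·AC·BCC·AC·AC·BCC·AC·AC·BCC·AC·AC
    A ↦ DCD
    B ↦ BCC
    C ↦ AC
  step 0 ⇒ step 1: ADD ⇒ DCD·BB·BB
    D ↦ BB

A->DCD, B->BCC, C->AC, D->BB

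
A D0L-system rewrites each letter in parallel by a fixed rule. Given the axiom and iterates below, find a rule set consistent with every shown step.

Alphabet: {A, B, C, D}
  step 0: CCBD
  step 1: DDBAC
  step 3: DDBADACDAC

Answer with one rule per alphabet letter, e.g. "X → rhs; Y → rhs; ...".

A->DA, B->BA, C->D, D->C

  step 0 ⇒ step 1: CCBD ⇒ D·D·BA·C
    B ↦ BA
    C ↦ D
    D ↦ C
    A ↦ DA  (constrained at step 1)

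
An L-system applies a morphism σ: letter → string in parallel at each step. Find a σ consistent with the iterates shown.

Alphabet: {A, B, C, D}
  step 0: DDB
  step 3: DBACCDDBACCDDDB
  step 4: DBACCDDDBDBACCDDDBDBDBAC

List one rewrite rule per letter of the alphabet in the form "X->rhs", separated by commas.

A->C, B->AC, C->D, D->DB

  step 3 ⇒ step 4: DBACCDDBACCDDDB ⇒ DB·AC·C·D·D·DB·DB·AC·C·D·D·DB·DB·DB·AC
    A ↦ C
    B ↦ AC
    C ↦ D
    D ↦ DB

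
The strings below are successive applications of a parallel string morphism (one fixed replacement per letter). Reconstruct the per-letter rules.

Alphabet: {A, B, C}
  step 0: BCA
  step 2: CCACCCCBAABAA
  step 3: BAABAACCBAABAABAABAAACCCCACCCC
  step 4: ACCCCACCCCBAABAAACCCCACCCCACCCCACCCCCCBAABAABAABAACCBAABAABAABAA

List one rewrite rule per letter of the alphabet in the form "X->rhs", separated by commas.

  step 3 ⇒ step 4: BAABAACCBAABAABAABAAACCCCACCCC ⇒ A·CC·CC·A·CC·CC·BAA·BAA·A·CC·CC·A·CC·CC·A·CC·CC·A·CC·CC·CC·BAA·BAA·BAA·BAA·CC·BAA·BAA·BAA·BAA
    A ↦ CC
    B ↦ A
    C ↦ BAA

A->CC, B->A, C->BAA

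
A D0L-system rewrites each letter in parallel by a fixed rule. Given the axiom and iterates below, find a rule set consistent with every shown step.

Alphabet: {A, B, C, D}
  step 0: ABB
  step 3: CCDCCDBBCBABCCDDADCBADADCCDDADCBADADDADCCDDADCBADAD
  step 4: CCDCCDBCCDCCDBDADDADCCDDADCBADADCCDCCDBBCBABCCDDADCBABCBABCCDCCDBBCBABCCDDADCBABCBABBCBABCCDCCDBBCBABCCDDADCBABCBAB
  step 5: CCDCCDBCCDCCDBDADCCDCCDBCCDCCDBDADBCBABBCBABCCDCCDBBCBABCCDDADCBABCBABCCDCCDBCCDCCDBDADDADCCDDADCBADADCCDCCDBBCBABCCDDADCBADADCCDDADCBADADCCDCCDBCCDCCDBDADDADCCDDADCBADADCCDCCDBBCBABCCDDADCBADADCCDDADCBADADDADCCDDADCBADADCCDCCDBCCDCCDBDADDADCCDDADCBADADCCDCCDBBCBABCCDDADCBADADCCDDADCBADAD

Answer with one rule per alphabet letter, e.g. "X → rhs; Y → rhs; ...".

  step 4 ⇒ step 5: CCDCCDBCCDCCDBDADDADCCDDADCBADADCCDCCDBBCBABCCDDADCBABCBABCCDCCDBBCBABCCDDADCBABCBABBCBABCCDCCDBBCBABCCDDADCBABCBAB ⇒ CCD·CCD·B·CCD·CCD·B·DAD·CCD·CCD·B·CCD·CCD·B·DAD·B·CBA·B·B·CBA·B·CCD·CCD·B·B·CBA·B·CCD·DAD·CBA·B·CBA·B·CCD·CCD·B·CCD·CCD·B·DAD·DAD·CCD·DAD·CBA·DAD·CCD·CCD·B·B·CBA·B·CCD·DAD·CBA·DAD·CCD·DAD·CBA·DAD·CCD·CCD·B·CCD·CCD·B·DAD·DAD·CCD·DAD·CBA·DAD·CCD·CCD·B·B·CBA·B·CCD·DAD·CBA·DAD·CCD·DAD·CBA·DAD·DAD·CCD·DAD·CBA·DAD·CCD·CCD·B·CCD·CCD·B·DAD·DAD·CCD·DAD·CBA·DAD·CCD·CCD·B·B·CBA·B·CCD·DAD·CBA·DAD·CCD·DAD·CBA·DAD
    A ↦ CBA
    B ↦ DAD
    C ↦ CCD
    D ↦ B

A->CBA, B->DAD, C->CCD, D->B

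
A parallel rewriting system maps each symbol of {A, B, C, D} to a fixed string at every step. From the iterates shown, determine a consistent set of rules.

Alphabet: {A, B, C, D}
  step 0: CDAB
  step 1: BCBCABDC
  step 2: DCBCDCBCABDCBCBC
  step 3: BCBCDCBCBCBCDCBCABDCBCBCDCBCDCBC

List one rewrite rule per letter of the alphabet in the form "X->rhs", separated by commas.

A->AB, B->DC, C->BC, D->BC

  step 2 ⇒ step 3: DCBCDCBCABDCBCBC ⇒ BC·BC·DC·BC·BC·BC·DC·BC·AB·DC·BC·BC·DC·BC·DC·BC
    A ↦ AB
    B ↦ DC
    C ↦ BC
    D ↦ BC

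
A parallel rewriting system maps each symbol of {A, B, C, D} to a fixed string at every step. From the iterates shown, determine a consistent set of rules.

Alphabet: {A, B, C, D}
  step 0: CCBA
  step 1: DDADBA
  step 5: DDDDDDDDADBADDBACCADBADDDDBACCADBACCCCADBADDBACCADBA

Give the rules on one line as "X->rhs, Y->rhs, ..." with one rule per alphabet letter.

  step 0 ⇒ step 1: CCBA ⇒ D·D·AD·BA
    A ↦ BA
    B ↦ AD
    C ↦ D
    D ↦ CC  (constrained at step 1)

A->BA, B->AD, C->D, D->CC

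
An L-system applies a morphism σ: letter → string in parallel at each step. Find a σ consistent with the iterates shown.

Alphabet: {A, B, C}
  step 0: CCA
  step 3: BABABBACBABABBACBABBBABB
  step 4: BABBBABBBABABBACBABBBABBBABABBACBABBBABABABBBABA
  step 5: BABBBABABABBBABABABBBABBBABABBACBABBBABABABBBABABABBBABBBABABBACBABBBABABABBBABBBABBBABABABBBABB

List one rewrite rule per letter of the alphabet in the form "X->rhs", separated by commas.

A->BB, B->BA, C->AC

  step 4 ⇒ step 5: BABBBABBBABABBACBABBBABBBABABBACBABBBABABABBBABA ⇒ BA·BB·BA·BA·BA·BB·BA·BA·BA·BB·BA·BB·BA·BA·BB·AC·BA·BB·BA·BA·BA·BB·BA·BA·BA·BB·BA·BB·BA·BA·BB·AC·BA·BB·BA·BA·BA·BB·BA·BB·BA·BB·BA·BA·BA·BB·BA·BB
    A ↦ BB
    B ↦ BA
    C ↦ AC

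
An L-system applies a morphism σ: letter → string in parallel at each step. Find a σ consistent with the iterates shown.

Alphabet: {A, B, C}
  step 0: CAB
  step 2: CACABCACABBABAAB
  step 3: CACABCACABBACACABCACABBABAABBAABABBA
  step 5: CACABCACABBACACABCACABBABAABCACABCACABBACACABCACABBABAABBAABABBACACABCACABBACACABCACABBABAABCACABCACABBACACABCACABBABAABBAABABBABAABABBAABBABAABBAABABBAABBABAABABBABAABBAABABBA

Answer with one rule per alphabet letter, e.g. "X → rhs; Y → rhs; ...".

A->AB, B->BA, C->CAC

  step 2 ⇒ step 3: CACABCACABBABAAB ⇒ CAC·AB·CAC·AB·BA·CAC·AB·CAC·AB·BA·BA·AB·BA·AB·AB·BA
    A ↦ AB
    B ↦ BA
    C ↦ CAC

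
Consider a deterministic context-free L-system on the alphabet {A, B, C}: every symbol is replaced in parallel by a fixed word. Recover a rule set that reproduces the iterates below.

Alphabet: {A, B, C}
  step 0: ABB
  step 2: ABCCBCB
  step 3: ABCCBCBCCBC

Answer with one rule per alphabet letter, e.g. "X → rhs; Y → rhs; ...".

A->AB, B->C, C->CB

  step 2 ⇒ step 3: ABCCBCB ⇒ AB·C·CB·CB·C·CB·C
    A ↦ AB
    B ↦ C
    C ↦ CB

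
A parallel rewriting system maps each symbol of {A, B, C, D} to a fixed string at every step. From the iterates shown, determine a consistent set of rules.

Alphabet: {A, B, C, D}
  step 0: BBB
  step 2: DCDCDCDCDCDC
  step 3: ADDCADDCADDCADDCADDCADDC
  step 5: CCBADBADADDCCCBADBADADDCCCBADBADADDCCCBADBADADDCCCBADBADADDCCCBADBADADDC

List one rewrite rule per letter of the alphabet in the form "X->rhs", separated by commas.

A->B, B->CC, C->DC, D->AD

  step 2 ⇒ step 3: DCDCDCDCDCDC ⇒ AD·DC·AD·DC·AD·DC·AD·DC·AD·DC·AD·DC
    C ↦ DC
    D ↦ AD
    A ↦ B  (constrained at step 3)
    B ↦ CC  (constrained at step 0)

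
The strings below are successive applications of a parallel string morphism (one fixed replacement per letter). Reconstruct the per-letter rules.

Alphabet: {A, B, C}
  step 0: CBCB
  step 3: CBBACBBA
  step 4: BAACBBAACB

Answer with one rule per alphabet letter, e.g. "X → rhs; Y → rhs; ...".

A->CB, B->A, C->B

  step 3 ⇒ step 4: CBBACBBA ⇒ B·A·A·CB·B·A·A·CB
    A ↦ CB
    B ↦ A
    C ↦ B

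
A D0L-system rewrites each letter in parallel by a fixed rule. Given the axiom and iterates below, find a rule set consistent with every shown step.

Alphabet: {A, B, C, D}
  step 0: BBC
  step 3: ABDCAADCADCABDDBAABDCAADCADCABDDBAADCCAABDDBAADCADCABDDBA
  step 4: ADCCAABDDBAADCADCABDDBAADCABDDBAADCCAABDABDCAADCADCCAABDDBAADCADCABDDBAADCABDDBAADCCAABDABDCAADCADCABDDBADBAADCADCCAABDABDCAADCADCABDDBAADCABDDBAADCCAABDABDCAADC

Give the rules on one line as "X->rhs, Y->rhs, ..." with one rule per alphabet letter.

A->ADC, B->CA, C->DBA, D->ABD

  step 3 ⇒ step 4: ABDCAADCADCABDDBAABDCAADCADCABDDBAADCCAABDDBAADCADCABDDBA ⇒ ADC·CA·ABD·DBA·ADC·ADC·ABD·DBA·ADC·ABD·DBA·ADC·CA·ABD·ABD·CA·ADC·ADC·CA·ABD·DBA·ADC·ADC·ABD·DBA·ADC·ABD·DBA·ADC·CA·ABD·ABD·CA·ADC·ADC·ABD·DBA·DBA·ADC·ADC·CA·ABD·ABD·CA·ADC·ADC·ABD·DBA·ADC·ABD·DBA·ADC·CA·ABD·ABD·CA·ADC
    A ↦ ADC
    B ↦ CA
    C ↦ DBA
    D ↦ ABD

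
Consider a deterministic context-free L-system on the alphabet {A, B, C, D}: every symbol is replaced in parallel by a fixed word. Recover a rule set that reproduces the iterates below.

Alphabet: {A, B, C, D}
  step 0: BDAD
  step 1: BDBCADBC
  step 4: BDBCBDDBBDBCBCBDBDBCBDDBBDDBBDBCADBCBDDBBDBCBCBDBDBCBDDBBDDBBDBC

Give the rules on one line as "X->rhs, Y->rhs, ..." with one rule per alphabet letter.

A->AD, B->BD, C->DB, D->BC

  step 0 ⇒ step 1: BDAD ⇒ BD·BC·AD·BC
    A ↦ AD
    B ↦ BD
    D ↦ BC
    C ↦ DB  (constrained at step 1)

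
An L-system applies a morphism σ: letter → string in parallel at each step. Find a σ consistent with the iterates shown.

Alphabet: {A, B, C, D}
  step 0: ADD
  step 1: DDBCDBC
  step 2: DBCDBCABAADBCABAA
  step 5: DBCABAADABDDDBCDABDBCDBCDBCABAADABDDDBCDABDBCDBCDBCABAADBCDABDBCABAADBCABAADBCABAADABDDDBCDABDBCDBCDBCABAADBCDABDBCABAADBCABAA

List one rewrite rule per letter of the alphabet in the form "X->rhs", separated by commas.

  step 1 ⇒ step 2: DDBCDBC ⇒ DBC·DBC·AB·AA·DBC·AB·AA
    B ↦ AB
    C ↦ AA
    D ↦ DBC
  step 0 ⇒ step 1: ADD ⇒ D·DBC·DBC
    A ↦ D

A->D, B->AB, C->AA, D->DBC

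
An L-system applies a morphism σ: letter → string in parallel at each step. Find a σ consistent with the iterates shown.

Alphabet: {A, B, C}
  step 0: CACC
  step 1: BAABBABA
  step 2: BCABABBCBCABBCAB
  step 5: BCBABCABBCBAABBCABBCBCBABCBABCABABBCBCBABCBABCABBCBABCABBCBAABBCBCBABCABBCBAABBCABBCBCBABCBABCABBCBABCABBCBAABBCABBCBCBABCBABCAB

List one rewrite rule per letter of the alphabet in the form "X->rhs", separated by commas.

A->AB, B->BC, C->BA

  step 1 ⇒ step 2: BAABBABA ⇒ BC·AB·AB·BC·BC·AB·BC·AB
    A ↦ AB
    B ↦ BC
  step 0 ⇒ step 1: CACC ⇒ BA·AB·BA·BA
    C ↦ BA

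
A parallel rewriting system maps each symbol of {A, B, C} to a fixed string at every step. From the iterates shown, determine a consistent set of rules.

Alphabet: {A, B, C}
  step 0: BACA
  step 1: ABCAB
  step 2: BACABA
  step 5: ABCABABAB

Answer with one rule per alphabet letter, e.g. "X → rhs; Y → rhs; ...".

  step 1 ⇒ step 2: ABCAB ⇒ B·A·CA·B·A
    A ↦ B
    B ↦ A
    C ↦ CA

A->B, B->A, C->CA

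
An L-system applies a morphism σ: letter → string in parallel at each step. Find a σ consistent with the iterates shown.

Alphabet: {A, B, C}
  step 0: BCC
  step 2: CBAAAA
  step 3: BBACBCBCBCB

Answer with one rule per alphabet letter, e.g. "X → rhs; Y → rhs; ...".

  step 2 ⇒ step 3: CBAAAA ⇒ BB·A·CB·CB·CB·CB
    A ↦ CB
    B ↦ A
    C ↦ BB

A->CB, B->A, C->BB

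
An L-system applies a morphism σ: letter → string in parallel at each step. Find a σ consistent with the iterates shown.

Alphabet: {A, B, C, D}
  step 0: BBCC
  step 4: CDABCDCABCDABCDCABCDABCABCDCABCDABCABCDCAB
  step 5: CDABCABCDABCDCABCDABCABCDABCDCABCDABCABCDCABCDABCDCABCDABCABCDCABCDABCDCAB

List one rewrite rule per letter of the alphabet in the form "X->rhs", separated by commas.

  step 4 ⇒ step 5: CDABCDCABCDABCDCABCDABCABCDCABCDABCABCDCAB ⇒ CD·AB·C·AB·CD·AB·CD·C·AB·CD·AB·C·AB·CD·AB·CD·C·AB·CD·AB·C·AB·CD·C·AB·CD·AB·CD·C·AB·CD·AB·C·AB·CD·C·AB·CD·AB·CD·C·AB
    A ↦ C
    B ↦ AB
    C ↦ CD
    D ↦ AB

A->C, B->AB, C->CD, D->AB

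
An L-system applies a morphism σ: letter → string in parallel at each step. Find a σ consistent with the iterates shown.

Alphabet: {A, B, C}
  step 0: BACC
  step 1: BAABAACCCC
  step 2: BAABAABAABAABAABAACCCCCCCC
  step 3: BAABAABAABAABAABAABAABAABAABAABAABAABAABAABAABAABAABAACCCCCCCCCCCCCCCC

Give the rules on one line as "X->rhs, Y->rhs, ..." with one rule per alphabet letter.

  step 2 ⇒ step 3: BAABAABAABAABAABAACCCCCCCC ⇒ BAA·BAA·BAA·BAA·BAA·BAA·BAA·BAA·BAA·BAA·BAA·BAA·BAA·BAA·BAA·BAA·BAA·BAA·CC·CC·CC·CC·CC·CC·CC·CC
    A ↦ BAA
    B ↦ BAA
    C ↦ CC

A->BAA, B->BAA, C->CC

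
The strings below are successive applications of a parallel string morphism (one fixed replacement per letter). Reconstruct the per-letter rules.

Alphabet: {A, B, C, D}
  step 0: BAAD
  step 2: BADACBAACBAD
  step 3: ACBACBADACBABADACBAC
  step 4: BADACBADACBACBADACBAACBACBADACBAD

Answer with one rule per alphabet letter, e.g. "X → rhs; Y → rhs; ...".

  step 3 ⇒ step 4: ACBACBADACBABADACBAC ⇒ BA·D·AC·BA·D·AC·BA·C·BA·D·AC·BA·AC·BA·C·BA·D·AC·BA·D
    A ↦ BA
    B ↦ AC
    C ↦ D
    D ↦ C

A->BA, B->AC, C->D, D->C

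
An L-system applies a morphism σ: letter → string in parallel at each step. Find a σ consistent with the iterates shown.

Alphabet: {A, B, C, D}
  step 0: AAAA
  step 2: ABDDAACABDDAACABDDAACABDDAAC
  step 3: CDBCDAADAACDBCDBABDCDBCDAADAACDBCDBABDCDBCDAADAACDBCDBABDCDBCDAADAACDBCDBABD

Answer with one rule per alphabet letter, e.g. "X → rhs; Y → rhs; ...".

A->CDB, B->C, C->ABD, D->DAA

  step 2 ⇒ step 3: ABDDAACABDDAACABDDAACABDDAAC ⇒ CDB·C·DAA·DAA·CDB·CDB·ABD·CDB·C·DAA·DAA·CDB·CDB·ABD·CDB·C·DAA·DAA·CDB·CDB·ABD·CDB·C·DAA·DAA·CDB·CDB·ABD
    A ↦ CDB
    B ↦ C
    C ↦ ABD
    D ↦ DAA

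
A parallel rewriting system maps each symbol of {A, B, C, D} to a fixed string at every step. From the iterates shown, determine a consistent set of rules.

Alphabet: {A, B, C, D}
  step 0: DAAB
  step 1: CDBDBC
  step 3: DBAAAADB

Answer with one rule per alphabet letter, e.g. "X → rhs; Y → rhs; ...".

  step 0 ⇒ step 1: DAAB ⇒ C·DB·DB·C
    A ↦ DB
    B ↦ C
    D ↦ C
    C ↦ A  (constrained at step 1)

A->DB, B->C, C->A, D->C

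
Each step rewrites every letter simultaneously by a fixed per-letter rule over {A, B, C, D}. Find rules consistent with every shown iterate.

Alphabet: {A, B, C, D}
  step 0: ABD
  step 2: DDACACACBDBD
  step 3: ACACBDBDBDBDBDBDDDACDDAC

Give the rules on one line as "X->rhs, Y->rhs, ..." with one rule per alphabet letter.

A->BD, B->DD, C->BD, D->AC

  step 2 ⇒ step 3: DDACACACBDBD ⇒ AC·AC·BD·BD·BD·BD·BD·BD·DD·AC·DD·AC
    A ↦ BD
    B ↦ DD
    C ↦ BD
    D ↦ AC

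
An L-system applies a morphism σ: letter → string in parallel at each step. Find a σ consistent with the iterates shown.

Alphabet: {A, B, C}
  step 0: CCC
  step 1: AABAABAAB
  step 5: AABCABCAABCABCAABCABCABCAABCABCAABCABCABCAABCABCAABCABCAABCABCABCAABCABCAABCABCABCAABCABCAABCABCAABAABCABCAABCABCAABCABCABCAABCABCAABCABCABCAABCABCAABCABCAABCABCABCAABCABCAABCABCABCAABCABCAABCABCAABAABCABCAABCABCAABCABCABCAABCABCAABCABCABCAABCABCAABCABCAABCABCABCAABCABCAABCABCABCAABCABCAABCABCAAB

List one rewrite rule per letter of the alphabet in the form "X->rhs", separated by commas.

  step 0 ⇒ step 1: CCC ⇒ AAB·AAB·AAB
    C ↦ AAB
    A ↦ CAB  (constrained at step 1)
    B ↦ C  (constrained at step 1)

A->CAB, B->C, C->AAB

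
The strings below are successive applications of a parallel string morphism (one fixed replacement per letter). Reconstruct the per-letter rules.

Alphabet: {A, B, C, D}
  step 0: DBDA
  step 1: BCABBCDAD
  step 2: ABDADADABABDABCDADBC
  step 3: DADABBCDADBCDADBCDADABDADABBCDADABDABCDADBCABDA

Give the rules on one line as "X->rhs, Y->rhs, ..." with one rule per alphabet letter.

A->DAD, B->AB, C->DA, D->BC

  step 2 ⇒ step 3: ABDADADABABDABCDADBC ⇒ DAD·AB·BC·DAD·BC·DAD·BC·DAD·AB·DAD·AB·BC·DAD·AB·DA·BC·DAD·BC·AB·DA
    A ↦ DAD
    B ↦ AB
    C ↦ DA
    D ↦ BC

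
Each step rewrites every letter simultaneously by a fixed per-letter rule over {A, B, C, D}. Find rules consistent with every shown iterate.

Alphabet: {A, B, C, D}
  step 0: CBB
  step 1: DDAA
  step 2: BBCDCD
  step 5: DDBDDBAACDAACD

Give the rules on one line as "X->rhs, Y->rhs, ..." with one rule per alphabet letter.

  step 1 ⇒ step 2: DDAA ⇒ B·B·CD·CD
    A ↦ CD
    D ↦ B
  step 0 ⇒ step 1: CBB ⇒ DD·A·A
    B ↦ A
  step 0 ⇒ step 1: CBB ⇒ DD·A·A
    C ↦ DD

A->CD, B->A, C->DD, D->B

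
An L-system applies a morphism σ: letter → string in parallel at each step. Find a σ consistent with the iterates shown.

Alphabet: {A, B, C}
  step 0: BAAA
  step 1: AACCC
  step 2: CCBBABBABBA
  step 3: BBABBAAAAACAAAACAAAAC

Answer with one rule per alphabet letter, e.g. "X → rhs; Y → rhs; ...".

A->C, B->AA, C->BBA

  step 2 ⇒ step 3: CCBBABBABBA ⇒ BBA·BBA·AA·AA·C·AA·AA·C·AA·AA·C
    A ↦ C
    B ↦ AA
    C ↦ BBA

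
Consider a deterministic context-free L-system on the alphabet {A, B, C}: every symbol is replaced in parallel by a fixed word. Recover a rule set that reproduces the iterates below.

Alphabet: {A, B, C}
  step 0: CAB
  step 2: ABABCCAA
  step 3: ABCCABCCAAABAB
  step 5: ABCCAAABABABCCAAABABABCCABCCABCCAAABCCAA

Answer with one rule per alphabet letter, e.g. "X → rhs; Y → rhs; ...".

A->AB, B->CC, C->A

  step 2 ⇒ step 3: ABABCCAA ⇒ AB·CC·AB·CC·A·A·AB·AB
    A ↦ AB
    B ↦ CC
    C ↦ A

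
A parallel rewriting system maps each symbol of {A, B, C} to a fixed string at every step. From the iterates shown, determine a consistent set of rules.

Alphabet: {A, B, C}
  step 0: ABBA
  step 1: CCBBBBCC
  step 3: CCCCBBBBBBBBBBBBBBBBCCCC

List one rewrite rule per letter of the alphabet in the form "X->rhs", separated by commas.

  step 0 ⇒ step 1: ABBA ⇒ CC·BB·BB·CC
    A ↦ CC
    B ↦ BB
    C ↦ A  (constrained at step 1)

A->CC, B->BB, C->A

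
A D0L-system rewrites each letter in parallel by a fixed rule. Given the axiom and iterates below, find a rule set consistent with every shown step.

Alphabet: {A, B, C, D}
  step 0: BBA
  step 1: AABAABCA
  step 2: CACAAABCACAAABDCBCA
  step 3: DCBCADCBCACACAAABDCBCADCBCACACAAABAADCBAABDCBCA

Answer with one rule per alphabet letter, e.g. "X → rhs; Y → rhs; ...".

  step 2 ⇒ step 3: CACAAABCACAAABDCBCA ⇒ DCB·CA·DCB·CA·CA·CA·AAB·DCB·CA·DCB·CA·CA·CA·AAB·AA·DCB·AAB·DCB·CA
    A ↦ CA
    B ↦ AAB
    C ↦ DCB
    D ↦ AA

A->CA, B->AAB, C->DCB, D->AA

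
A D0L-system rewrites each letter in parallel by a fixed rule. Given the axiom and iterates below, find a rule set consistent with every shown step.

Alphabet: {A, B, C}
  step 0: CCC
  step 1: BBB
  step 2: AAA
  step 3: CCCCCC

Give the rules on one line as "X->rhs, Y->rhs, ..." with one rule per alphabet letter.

A->CC, B->A, C->B

  step 2 ⇒ step 3: AAA ⇒ CC·CC·CC
    A ↦ CC
  step 1 ⇒ step 2: BBB ⇒ A·A·A
    B ↦ A
  step 0 ⇒ step 1: CCC ⇒ B·B·B
    C ↦ B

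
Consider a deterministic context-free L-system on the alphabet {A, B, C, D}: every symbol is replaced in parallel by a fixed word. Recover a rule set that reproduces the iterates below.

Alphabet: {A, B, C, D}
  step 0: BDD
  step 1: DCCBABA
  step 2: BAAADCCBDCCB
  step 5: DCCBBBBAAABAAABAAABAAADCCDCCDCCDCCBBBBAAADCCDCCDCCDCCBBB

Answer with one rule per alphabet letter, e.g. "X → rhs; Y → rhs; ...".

  step 1 ⇒ step 2: DCCBABA ⇒ BA·A·A·DCC·B·DCC·B
    A ↦ B
    B ↦ DCC
    C ↦ A
    D ↦ BA

A->B, B->DCC, C->A, D->BA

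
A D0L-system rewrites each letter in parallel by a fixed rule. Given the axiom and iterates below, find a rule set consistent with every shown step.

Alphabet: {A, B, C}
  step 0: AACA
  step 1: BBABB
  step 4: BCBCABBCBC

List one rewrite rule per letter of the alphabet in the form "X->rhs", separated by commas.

  step 0 ⇒ step 1: AACA ⇒ B·B·AB·B
    A ↦ B
    C ↦ AB
    B ↦ C  (constrained at step 1)

A->B, B->C, C->AB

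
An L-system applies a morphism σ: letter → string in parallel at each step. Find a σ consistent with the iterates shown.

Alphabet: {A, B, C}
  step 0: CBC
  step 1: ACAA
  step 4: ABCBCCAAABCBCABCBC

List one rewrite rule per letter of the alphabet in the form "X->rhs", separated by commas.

  step 0 ⇒ step 1: CBC ⇒ A·CA·A
    B ↦ CA
    C ↦ A
    A ↦ BC  (constrained at step 1)

A->BC, B->CA, C->A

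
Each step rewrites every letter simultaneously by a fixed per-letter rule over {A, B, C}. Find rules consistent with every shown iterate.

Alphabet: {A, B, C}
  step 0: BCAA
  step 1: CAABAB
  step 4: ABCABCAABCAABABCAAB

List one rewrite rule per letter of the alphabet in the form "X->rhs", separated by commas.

  step 0 ⇒ step 1: BCAA ⇒ C·A·AB·AB
    A ↦ AB
    B ↦ C
    C ↦ A

A->AB, B->C, C->A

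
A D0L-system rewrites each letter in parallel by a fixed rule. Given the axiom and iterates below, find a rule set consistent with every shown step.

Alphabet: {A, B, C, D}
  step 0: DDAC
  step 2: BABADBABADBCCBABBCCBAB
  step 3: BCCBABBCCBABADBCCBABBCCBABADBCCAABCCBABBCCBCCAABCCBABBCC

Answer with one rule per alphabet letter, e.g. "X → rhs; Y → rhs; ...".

  step 2 ⇒ step 3: BABADBABADBCCBABBCCBAB ⇒ BCC·BAB·BCC·BAB·AD·BCC·BAB·BCC·BAB·AD·BCC·A·A·BCC·BAB·BCC·BCC·A·A·BCC·BAB·BCC
    A ↦ BAB
    B ↦ BCC
    C ↦ A
    D ↦ AD

A->BAB, B->BCC, C->A, D->AD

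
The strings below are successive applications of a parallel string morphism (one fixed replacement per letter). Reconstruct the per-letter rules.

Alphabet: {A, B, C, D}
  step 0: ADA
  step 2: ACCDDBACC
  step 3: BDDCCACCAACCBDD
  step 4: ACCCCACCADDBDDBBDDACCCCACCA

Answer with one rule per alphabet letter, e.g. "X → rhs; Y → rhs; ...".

A->B, B->ACC, C->D, D->CCA

  step 3 ⇒ step 4: BDDCCACCAACCBDD ⇒ ACC·CCA·CCA·D·D·B·D·D·B·B·D·D·ACC·CCA·CCA
    A ↦ B
    B ↦ ACC
    C ↦ D
    D ↦ CCA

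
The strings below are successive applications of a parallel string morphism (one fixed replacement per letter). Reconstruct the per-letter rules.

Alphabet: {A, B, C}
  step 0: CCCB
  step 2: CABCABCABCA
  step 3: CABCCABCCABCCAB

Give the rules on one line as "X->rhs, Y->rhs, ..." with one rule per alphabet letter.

  step 2 ⇒ step 3: CABCABCABCA ⇒ CA·B·C·CA·B·C·CA·B·C·CA·B
    A ↦ B
    B ↦ C
    C ↦ CA

A->B, B->C, C->CA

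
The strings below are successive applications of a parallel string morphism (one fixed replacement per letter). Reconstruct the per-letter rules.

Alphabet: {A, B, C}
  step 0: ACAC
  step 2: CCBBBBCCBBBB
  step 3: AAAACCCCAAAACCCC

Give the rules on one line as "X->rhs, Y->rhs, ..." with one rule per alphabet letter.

A->BB, B->C, C->AA

  step 2 ⇒ step 3: CCBBBBCCBBBB ⇒ AA·AA·C·C·C·C·AA·AA·C·C·C·C
    B ↦ C
    C ↦ AA
    A ↦ BB  (constrained at step 0)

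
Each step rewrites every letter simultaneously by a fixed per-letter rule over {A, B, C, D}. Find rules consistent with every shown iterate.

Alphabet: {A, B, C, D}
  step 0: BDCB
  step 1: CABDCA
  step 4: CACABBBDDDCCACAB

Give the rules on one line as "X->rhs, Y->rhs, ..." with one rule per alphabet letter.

A->DC, B->CA, C->D, D->B

  step 0 ⇒ step 1: BDCB ⇒ CA·B·D·CA
    B ↦ CA
    C ↦ D
    D ↦ B
    A ↦ DC  (constrained at step 1)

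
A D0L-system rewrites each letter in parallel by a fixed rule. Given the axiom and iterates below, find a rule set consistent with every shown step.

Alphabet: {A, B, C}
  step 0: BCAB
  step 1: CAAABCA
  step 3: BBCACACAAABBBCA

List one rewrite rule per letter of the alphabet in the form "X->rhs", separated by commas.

A->B, B->CA, C->AA

  step 0 ⇒ step 1: BCAB ⇒ CA·AA·B·CA
    A ↦ B
    B ↦ CA
    C ↦ AA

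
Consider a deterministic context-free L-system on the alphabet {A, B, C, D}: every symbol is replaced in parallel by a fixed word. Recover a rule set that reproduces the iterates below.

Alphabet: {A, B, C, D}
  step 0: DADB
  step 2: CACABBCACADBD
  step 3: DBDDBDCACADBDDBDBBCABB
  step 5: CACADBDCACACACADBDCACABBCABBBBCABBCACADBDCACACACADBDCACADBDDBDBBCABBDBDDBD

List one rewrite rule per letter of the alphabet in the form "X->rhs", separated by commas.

  step 2 ⇒ step 3: CACABBCACADBD ⇒ DB·D·DB·D·CA·CA·DB·D·DB·D·BB·CA·BB
    A ↦ D
    B ↦ CA
    C ↦ DB
    D ↦ BB

A->D, B->CA, C->DB, D->BB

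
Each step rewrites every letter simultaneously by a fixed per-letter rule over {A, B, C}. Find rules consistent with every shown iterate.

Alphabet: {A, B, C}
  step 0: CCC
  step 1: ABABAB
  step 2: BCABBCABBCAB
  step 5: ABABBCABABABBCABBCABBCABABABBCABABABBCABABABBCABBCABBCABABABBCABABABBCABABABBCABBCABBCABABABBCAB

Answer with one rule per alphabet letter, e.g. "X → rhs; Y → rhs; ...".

  step 1 ⇒ step 2: ABABAB ⇒ BC·AB·BC·AB·BC·AB
    A ↦ BC
    B ↦ AB
  step 0 ⇒ step 1: CCC ⇒ AB·AB·AB
    C ↦ AB

A->BC, B->AB, C->AB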